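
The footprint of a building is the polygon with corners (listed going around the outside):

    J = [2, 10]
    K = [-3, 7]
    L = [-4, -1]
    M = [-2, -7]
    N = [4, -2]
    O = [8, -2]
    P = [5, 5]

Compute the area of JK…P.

Apply the shoelace formula: 2A = Σ (x_i·y_{i+1} − x_{i+1}·y_i), indices taken mod 7.
Σ = (44) + (31) + (26) + (32) + (8) + (50) + (40) = 231
Area = |Σ|/2 = 115.5.

115.5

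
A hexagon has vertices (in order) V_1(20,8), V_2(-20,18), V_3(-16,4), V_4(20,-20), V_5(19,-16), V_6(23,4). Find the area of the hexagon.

788

Apply the shoelace (surveyor's) formula: 2A = Σ (x_i·y_{i+1} − x_{i+1}·y_i), indices taken mod 6.
Σ = (520) + (208) + (240) + (60) + (444) + (104) = 1576
Area = |Σ|/2 = 788.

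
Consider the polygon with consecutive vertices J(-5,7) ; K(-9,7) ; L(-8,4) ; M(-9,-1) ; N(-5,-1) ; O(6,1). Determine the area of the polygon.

Apply Gauss's area formula: 2A = Σ (x_i·y_{i+1} − x_{i+1}·y_i), indices taken mod 6.
Cross-terms: 28, 20, 44, 4, 1, 47  ⇒  Σ = 144
Area = |Σ|/2 = 72.

72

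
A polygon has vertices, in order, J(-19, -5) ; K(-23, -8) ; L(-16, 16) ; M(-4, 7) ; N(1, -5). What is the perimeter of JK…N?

78

|JK| = √((-4)² + (-3)²) = √25 = 5
|KL| = √((7)² + (24)²) = √625 = 25
|LM| = √((12)² + (-9)²) = √225 = 15
|MN| = √((5)² + (-12)²) = √169 = 13
|NJ| = √((-20)² + (0)²) = √400 = 20
Perimeter = 5 + 25 + 15 + 13 + 20 = 78.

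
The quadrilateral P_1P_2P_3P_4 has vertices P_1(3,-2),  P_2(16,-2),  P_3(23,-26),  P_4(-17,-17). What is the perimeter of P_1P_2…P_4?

104

|P_1P_2| = √((13)² + (0)²) = √169 = 13
|P_2P_3| = √((7)² + (-24)²) = √625 = 25
|P_3P_4| = √((-40)² + (9)²) = √1681 = 41
|P_4P_1| = √((20)² + (15)²) = √625 = 25
Perimeter = 13 + 25 + 41 + 25 = 104.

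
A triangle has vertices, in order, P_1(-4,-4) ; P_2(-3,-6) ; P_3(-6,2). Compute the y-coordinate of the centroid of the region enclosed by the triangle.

Apply the surveyor's formula. First the cross-terms c_i = x_i·y_{i+1} − x_{i+1}·y_i:
  12, -42, 32  ⇒  2A = 2, A = 1.
Then Σ (y_i + y_{i+1})·c_i = -16, so ȳ = -16 / (6·1) = -8/3.

-8/3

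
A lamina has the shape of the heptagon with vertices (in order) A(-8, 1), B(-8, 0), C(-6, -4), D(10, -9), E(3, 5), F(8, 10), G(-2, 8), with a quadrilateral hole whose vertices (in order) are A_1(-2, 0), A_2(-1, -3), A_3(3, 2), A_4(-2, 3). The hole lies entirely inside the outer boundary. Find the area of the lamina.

Outer boundary:
A→B: (-8)(0) − (-8)(1) = 8
B→C: (-8)(-4) − (-6)(0) = 32
C→D: (-6)(-9) − (10)(-4) = 94
D→E: (10)(5) − (3)(-9) = 77
E→F: (3)(10) − (8)(5) = -10
F→G: (8)(8) − (-2)(10) = 84
G→A: (-2)(1) − (-8)(8) = 62
Σ = 347
Area = |Σ|/2 = 173.5.
Hole:
Σ = (6) + (7) + (13) + (6) = 32
Area = |Σ|/2 = 16.
Net area = 173.5 − 16 = 157.5.

157.5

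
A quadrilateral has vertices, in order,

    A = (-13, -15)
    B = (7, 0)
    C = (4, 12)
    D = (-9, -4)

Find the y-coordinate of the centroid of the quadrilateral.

-352/273

Apply the shoelace (surveyor's) formula. First the cross-terms c_i = x_i·y_{i+1} − x_{i+1}·y_i:
  105, 84, 92, 83  ⇒  2A = 364, A = 182.
Then Σ (y_i + y_{i+1})·c_i = -1408, so ȳ = -1408 / (6·182) = -352/273.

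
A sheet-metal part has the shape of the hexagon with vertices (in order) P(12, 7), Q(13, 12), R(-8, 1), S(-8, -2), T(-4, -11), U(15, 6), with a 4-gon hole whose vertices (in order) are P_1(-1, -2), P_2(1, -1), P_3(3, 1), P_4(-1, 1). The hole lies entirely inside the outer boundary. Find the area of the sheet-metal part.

Outer boundary:
Apply the surveyor's formula: 2A = Σ (x_i·y_{i+1} − x_{i+1}·y_i), indices taken mod 6.
P→Q: (12)(12) − (13)(7) = 53
Q→R: (13)(1) − (-8)(12) = 109
R→S: (-8)(-2) − (-8)(1) = 24
S→T: (-8)(-11) − (-4)(-2) = 80
T→U: (-4)(6) − (15)(-11) = 141
U→P: (15)(7) − (12)(6) = 33
Σ = 440
Area = |Σ|/2 = 220.
Hole:
Σ = (3) + (4) + (4) + (3) = 14
Area = |Σ|/2 = 7.
Net area = 220 − 7 = 213.

213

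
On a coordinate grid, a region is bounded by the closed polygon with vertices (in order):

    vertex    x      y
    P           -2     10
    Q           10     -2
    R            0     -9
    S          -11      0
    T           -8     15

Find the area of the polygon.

Apply the shoelace (surveyor's) formula: 2A = Σ (x_i·y_{i+1} − x_{i+1}·y_i), indices taken mod 5.
Σ = (-96) + (-90) + (-99) + (-165) + (-50) = -500
Area = |Σ|/2 = 250.

250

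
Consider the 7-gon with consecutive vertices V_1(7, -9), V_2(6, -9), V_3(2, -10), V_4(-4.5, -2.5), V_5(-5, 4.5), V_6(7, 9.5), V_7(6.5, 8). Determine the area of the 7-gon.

Apply Gauss's area formula: 2A = Σ (x_i·y_{i+1} − x_{i+1}·y_i), indices taken mod 7.
Cross-terms: -9, -42, -50, -32.75, -79, -5.75, -114.5  ⇒  Σ = -333
Area = |Σ|/2 = 166.5.

166.5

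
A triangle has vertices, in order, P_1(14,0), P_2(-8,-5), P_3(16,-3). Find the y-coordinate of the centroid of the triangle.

-8/3

Apply the shoelace (surveyor's) formula. First the cross-terms c_i = x_i·y_{i+1} − x_{i+1}·y_i:
  -70, 104, 42  ⇒  2A = 76, A = 38.
Then Σ (y_i + y_{i+1})·c_i = -608, so ȳ = -608 / (6·38) = -8/3.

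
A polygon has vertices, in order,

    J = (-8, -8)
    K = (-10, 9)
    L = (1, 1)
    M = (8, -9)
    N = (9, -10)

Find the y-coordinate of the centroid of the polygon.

-279/113

Apply Gauss's area formula. First the cross-terms c_i = x_i·y_{i+1} − x_{i+1}·y_i:
  -152, -19, -17, 1, -152  ⇒  2A = -339, A = -169.5.
Then Σ (y_i + y_{i+1})·c_i = 2511, so ȳ = 2511 / (6·(-169.5)) = -279/113.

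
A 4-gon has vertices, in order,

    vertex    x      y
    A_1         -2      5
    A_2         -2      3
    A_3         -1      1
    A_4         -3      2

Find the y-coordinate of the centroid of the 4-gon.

38/15

Apply the shoelace (surveyor's) formula. First the cross-terms c_i = x_i·y_{i+1} − x_{i+1}·y_i:
  4, 1, 1, -11  ⇒  2A = -5, A = -2.5.
Then Σ (y_i + y_{i+1})·c_i = -38, so ȳ = -38 / (6·(-2.5)) = 38/15.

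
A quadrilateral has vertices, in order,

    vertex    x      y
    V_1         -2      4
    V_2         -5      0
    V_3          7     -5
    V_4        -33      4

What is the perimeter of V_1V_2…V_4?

90

|V_1V_2| = √((-3)² + (-4)²) = √25 = 5
|V_2V_3| = √((12)² + (-5)²) = √169 = 13
|V_3V_4| = √((-40)² + (9)²) = √1681 = 41
|V_4V_1| = √((31)² + (0)²) = √961 = 31
Perimeter = 5 + 13 + 41 + 31 = 90.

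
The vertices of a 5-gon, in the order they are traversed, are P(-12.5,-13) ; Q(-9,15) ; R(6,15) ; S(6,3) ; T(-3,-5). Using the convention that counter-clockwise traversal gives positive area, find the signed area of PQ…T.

-323

Apply the shoelace (surveyor's) formula: 2A = Σ (x_i·y_{i+1} − x_{i+1}·y_i), indices taken mod 5.
Cross-terms: -304.5, -225, -72, -21, -23.5  ⇒  Σ = -646
Signed area = Σ/2 = -323 (negative ⇒ clockwise traversal).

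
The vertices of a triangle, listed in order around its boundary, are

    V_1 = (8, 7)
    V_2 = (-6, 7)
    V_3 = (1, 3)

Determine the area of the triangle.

Cross-terms: 98, -25, -17  ⇒  Σ = 56
Area = |Σ|/2 = 28.

28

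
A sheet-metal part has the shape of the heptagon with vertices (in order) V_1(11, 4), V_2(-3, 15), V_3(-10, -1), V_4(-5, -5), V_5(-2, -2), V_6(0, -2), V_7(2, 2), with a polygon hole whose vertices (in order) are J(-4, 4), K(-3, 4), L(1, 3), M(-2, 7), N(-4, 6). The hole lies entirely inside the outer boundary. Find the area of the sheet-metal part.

Outer boundary:
Apply the surveyor's formula: 2A = Σ (x_i·y_{i+1} − x_{i+1}·y_i), indices taken mod 7.
Σ = (177) + (153) + (45) + (0) + (4) + (4) + (-14) = 369
Area = |Σ|/2 = 184.5.
Hole:
Cross-terms: -4, -13, 13, 16, 8  ⇒  Σ = 20
Area = |Σ|/2 = 10.
Net area = 184.5 − 10 = 174.5.

174.5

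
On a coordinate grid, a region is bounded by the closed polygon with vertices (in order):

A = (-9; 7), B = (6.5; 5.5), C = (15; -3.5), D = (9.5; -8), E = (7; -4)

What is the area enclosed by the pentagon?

128

Σ = (-95) + (-105.25) + (-86.75) + (18) + (13) = -256
Area = |Σ|/2 = 128.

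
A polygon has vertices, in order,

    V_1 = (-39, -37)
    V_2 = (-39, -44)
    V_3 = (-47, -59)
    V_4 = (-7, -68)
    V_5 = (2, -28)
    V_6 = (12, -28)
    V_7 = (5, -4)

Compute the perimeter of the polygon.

|V_1V_2| = √((0)² + (-7)²) = √49 = 7
|V_2V_3| = √((-8)² + (-15)²) = √289 = 17
|V_3V_4| = √((40)² + (-9)²) = √1681 = 41
|V_4V_5| = √((9)² + (40)²) = √1681 = 41
|V_5V_6| = √((10)² + (0)²) = √100 = 10
|V_6V_7| = √((-7)² + (24)²) = √625 = 25
|V_7V_1| = √((-44)² + (-33)²) = √3025 = 55
Perimeter = 7 + 17 + 41 + 41 + 10 + 25 + 55 = 196.

196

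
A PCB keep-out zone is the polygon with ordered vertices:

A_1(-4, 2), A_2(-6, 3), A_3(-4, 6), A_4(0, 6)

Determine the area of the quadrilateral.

12

Apply the shoelace (surveyor's) formula: 2A = Σ (x_i·y_{i+1} − x_{i+1}·y_i), indices taken mod 4.
Σ = (0) + (-24) + (-24) + (24) = -24
Area = |Σ|/2 = 12.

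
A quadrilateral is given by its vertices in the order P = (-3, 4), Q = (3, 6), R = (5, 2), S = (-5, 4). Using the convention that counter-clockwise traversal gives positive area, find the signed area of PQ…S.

-16

Σ = (-30) + (-24) + (30) + (-8) = -32
Signed area = Σ/2 = -16 (negative ⇒ clockwise traversal).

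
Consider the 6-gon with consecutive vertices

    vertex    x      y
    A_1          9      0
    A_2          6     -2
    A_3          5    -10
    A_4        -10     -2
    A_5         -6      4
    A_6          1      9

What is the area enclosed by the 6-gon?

Apply the shoelace (surveyor's) formula: 2A = Σ (x_i·y_{i+1} − x_{i+1}·y_i), indices taken mod 6.
A_1→A_2: (9)(-2) − (6)(0) = -18
A_2→A_3: (6)(-10) − (5)(-2) = -50
A_3→A_4: (5)(-2) − (-10)(-10) = -110
A_4→A_5: (-10)(4) − (-6)(-2) = -52
A_5→A_6: (-6)(9) − (1)(4) = -58
A_6→A_1: (1)(0) − (9)(9) = -81
Σ = -369
Area = |Σ|/2 = 184.5.

184.5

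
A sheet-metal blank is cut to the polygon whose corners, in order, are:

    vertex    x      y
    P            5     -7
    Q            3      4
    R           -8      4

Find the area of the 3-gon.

Apply the shoelace formula: 2A = Σ (x_i·y_{i+1} − x_{i+1}·y_i), indices taken mod 3.
Σ = (41) + (44) + (36) = 121
Area = |Σ|/2 = 60.5.

60.5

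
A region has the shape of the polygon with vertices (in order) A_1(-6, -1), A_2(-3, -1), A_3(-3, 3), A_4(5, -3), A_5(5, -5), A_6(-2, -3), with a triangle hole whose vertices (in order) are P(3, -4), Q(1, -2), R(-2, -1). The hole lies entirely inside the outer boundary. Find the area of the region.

Outer boundary:
Apply Gauss's area formula: 2A = Σ (x_i·y_{i+1} − x_{i+1}·y_i), indices taken mod 6.
Cross-terms: 3, -12, -6, -10, -25, -16  ⇒  Σ = -66
Area = |Σ|/2 = 33.
Hole:
P→Q: (3)(-2) − (1)(-4) = -2
Q→R: (1)(-1) − (-2)(-2) = -5
R→P: (-2)(-4) − (3)(-1) = 11
Σ = 4
Area = |Σ|/2 = 2.
Net area = 33 − 2 = 31.

31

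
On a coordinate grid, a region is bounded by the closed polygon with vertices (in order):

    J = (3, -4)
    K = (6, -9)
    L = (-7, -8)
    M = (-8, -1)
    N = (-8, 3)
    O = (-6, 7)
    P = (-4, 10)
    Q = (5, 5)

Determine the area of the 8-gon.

Σ = (-3) + (-111) + (-57) + (-32) + (-38) + (-32) + (-70) + (-35) = -378
Area = |Σ|/2 = 189.

189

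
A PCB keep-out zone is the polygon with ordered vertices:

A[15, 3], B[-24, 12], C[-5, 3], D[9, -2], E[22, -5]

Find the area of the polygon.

181.5

Apply the shoelace (surveyor's) formula: 2A = Σ (x_i·y_{i+1} − x_{i+1}·y_i), indices taken mod 5.
Cross-terms: 252, -12, -17, -1, 141  ⇒  Σ = 363
Area = |Σ|/2 = 181.5.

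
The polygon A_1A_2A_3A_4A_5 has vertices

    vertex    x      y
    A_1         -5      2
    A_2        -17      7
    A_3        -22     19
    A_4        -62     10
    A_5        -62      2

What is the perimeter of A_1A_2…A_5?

|A_1A_2| = √((-12)² + (5)²) = √169 = 13
|A_2A_3| = √((-5)² + (12)²) = √169 = 13
|A_3A_4| = √((-40)² + (-9)²) = √1681 = 41
|A_4A_5| = √((0)² + (-8)²) = √64 = 8
|A_5A_1| = √((57)² + (0)²) = √3249 = 57
Perimeter = 13 + 13 + 41 + 8 + 57 = 132.

132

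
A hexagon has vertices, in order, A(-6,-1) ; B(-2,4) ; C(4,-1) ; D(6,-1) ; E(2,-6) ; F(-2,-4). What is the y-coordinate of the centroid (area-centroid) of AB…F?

-212/171

Apply Gauss's area formula. First the cross-terms c_i = x_i·y_{i+1} − x_{i+1}·y_i:
  -26, -14, 2, -34, -20, -22  ⇒  2A = -114, A = -57.
Then Σ (y_i + y_{i+1})·c_i = 424, so ȳ = 424 / (6·(-57)) = -212/171.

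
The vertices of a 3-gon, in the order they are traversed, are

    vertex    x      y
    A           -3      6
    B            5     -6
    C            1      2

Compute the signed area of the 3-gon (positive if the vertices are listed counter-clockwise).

8

A→B: (-3)(-6) − (5)(6) = -12
B→C: (5)(2) − (1)(-6) = 16
C→A: (1)(6) − (-3)(2) = 12
Σ = 16
Signed area = Σ/2 = 8 (positive ⇒ counter-clockwise traversal).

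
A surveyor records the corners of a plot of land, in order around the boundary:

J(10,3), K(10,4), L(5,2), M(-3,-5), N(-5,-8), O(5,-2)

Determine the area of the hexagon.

Apply Gauss's area formula: 2A = Σ (x_i·y_{i+1} − x_{i+1}·y_i), indices taken mod 6.
Σ = (10) + (0) + (-19) + (-1) + (50) + (35) = 75
Area = |Σ|/2 = 37.5.

37.5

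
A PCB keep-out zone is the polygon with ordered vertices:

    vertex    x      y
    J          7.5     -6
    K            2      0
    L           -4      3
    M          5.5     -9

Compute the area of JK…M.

36

Apply the shoelace (surveyor's) formula: 2A = Σ (x_i·y_{i+1} − x_{i+1}·y_i), indices taken mod 4.
Cross-terms: 12, 6, 19.5, 34.5  ⇒  Σ = 72
Area = |Σ|/2 = 36.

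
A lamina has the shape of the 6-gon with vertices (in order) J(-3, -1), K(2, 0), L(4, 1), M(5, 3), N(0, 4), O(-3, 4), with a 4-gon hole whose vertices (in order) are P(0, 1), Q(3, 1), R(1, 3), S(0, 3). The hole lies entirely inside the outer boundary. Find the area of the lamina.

25

Outer boundary:
Apply the surveyor's formula: 2A = Σ (x_i·y_{i+1} − x_{i+1}·y_i), indices taken mod 6.
Σ = (2) + (2) + (7) + (20) + (12) + (15) = 58
Area = |Σ|/2 = 29.
Hole:
Apply the surveyor's formula: 2A = Σ (x_i·y_{i+1} − x_{i+1}·y_i), indices taken mod 4.
Σ = (-3) + (8) + (3) + (0) = 8
Area = |Σ|/2 = 4.
Net area = 29 − 4 = 25.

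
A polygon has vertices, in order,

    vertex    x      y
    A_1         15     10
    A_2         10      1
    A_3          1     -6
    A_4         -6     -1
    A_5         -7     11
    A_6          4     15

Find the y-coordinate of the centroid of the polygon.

Apply the shoelace (surveyor's) formula. First the cross-terms c_i = x_i·y_{i+1} − x_{i+1}·y_i:
  -85, -61, -37, -73, -149, -185  ⇒  2A = -590, A = -295.
Then Σ (y_i + y_{i+1})·c_i = -9600, so ȳ = -9600 / (6·(-295)) = 320/59.

320/59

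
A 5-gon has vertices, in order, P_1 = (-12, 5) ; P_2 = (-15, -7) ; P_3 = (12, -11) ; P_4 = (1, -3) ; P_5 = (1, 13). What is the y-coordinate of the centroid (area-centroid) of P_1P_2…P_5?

Apply Gauss's area formula. First the cross-terms c_i = x_i·y_{i+1} − x_{i+1}·y_i:
  159, 249, -25, 16, 161  ⇒  2A = 560, A = 280.
Then Σ (y_i + y_{i+1})·c_i = -1392, so ȳ = -1392 / (6·280) = -29/35.

-29/35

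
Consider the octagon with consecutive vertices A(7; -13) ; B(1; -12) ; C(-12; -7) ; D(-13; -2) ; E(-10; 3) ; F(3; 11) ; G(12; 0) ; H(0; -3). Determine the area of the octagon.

Apply the shoelace (surveyor's) formula: 2A = Σ (x_i·y_{i+1} − x_{i+1}·y_i), indices taken mod 8.
Cross-terms: -71, -151, -67, -59, -119, -132, -36, 21  ⇒  Σ = -614
Area = |Σ|/2 = 307.

307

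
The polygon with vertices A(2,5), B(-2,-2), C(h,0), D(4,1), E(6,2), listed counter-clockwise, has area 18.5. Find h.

Write out the shoelace sum; only the two edges meeting at C involve h:
2·Area = [((-2)·0 − h·(-2)) + (h·1 − 4·0)] + 34
       = 3·h + 34 = 37
⇒ h = 1.

1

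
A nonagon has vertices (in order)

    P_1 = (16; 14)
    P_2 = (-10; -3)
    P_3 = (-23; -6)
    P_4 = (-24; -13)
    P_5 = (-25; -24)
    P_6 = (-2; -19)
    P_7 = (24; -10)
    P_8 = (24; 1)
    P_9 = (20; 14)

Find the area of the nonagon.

1014

Cross-terms: 92, -9, 155, 251, 427, 476, 264, 316, 56  ⇒  Σ = 2028
Area = |Σ|/2 = 1014.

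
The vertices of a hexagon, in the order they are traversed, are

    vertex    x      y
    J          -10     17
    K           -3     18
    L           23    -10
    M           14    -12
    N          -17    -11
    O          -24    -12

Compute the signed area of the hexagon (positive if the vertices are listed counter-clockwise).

Apply Gauss's area formula: 2A = Σ (x_i·y_{i+1} − x_{i+1}·y_i), indices taken mod 6.
Σ = (-129) + (-384) + (-136) + (-358) + (-60) + (-528) = -1595
Signed area = Σ/2 = -797.5 (negative ⇒ clockwise traversal).

-797.5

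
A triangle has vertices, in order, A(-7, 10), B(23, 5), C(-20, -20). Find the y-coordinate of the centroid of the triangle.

Apply the shoelace formula. First the cross-terms c_i = x_i·y_{i+1} − x_{i+1}·y_i:
  -265, -360, -340  ⇒  2A = -965, A = -482.5.
Then Σ (y_i + y_{i+1})·c_i = 4825, so ȳ = 4825 / (6·(-482.5)) = -5/3.

-5/3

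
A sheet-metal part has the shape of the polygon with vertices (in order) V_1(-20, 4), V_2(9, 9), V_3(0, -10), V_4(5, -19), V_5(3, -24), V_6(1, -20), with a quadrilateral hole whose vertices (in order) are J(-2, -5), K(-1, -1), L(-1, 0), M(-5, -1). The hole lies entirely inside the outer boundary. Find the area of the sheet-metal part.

Outer boundary:
Σ = (-216) + (-90) + (50) + (-63) + (-36) + (-396) = -751
Area = |Σ|/2 = 375.5.
Hole:
Apply the shoelace (surveyor's) formula: 2A = Σ (x_i·y_{i+1} − x_{i+1}·y_i), indices taken mod 4.
Cross-terms: -3, -1, 1, 23  ⇒  Σ = 20
Area = |Σ|/2 = 10.
Net area = 375.5 − 10 = 365.5.

365.5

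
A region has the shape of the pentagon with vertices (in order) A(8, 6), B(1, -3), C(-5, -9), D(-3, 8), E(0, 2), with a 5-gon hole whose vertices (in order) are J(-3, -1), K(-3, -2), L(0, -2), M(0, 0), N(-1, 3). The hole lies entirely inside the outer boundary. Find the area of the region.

Outer boundary:
Apply the shoelace formula: 2A = Σ (x_i·y_{i+1} − x_{i+1}·y_i), indices taken mod 5.
A→B: (8)(-3) − (1)(6) = -30
B→C: (1)(-9) − (-5)(-3) = -24
C→D: (-5)(8) − (-3)(-9) = -67
D→E: (-3)(2) − (0)(8) = -6
E→A: (0)(6) − (8)(2) = -16
Σ = -143
Area = |Σ|/2 = 71.5.
Hole:
Apply the shoelace formula: 2A = Σ (x_i·y_{i+1} − x_{i+1}·y_i), indices taken mod 5.
Σ = (3) + (6) + (0) + (0) + (10) = 19
Area = |Σ|/2 = 9.5.
Net area = 71.5 − 9.5 = 62.

62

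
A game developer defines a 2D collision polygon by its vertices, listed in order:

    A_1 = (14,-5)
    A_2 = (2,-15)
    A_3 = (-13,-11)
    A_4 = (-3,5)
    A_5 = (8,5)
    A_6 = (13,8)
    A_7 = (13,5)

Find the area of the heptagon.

372.5

A_1→A_2: (14)(-15) − (2)(-5) = -200
A_2→A_3: (2)(-11) − (-13)(-15) = -217
A_3→A_4: (-13)(5) − (-3)(-11) = -98
A_4→A_5: (-3)(5) − (8)(5) = -55
A_5→A_6: (8)(8) − (13)(5) = -1
A_6→A_7: (13)(5) − (13)(8) = -39
A_7→A_1: (13)(-5) − (14)(5) = -135
Σ = -745
Area = |Σ|/2 = 372.5.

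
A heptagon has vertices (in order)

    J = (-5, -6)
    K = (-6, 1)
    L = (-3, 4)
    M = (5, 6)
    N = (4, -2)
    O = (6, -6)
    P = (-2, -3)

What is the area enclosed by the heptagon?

89.5

Apply Gauss's area formula: 2A = Σ (x_i·y_{i+1} − x_{i+1}·y_i), indices taken mod 7.
Cross-terms: -41, -21, -38, -34, -12, -30, -3  ⇒  Σ = -179
Area = |Σ|/2 = 89.5.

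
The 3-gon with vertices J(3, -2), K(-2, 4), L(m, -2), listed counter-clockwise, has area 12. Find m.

-1

The doubled signed area Σ (x_i y_{i+1} − x_{i+1} y_i) is linear in m.
With m=0 it equals 18; the coefficient of m is -6 (from the two edges through L).
So -6·m + 18 = 2·12 = 24 ⇒ m = -1.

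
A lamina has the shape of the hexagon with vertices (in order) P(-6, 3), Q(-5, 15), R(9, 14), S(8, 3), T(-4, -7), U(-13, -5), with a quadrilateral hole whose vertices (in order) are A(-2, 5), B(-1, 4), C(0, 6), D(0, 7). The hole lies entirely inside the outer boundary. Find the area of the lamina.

Outer boundary:
Σ = (-75) + (-205) + (-85) + (-44) + (-71) + (-69) = -549
Area = |Σ|/2 = 274.5.
Hole:
Apply the surveyor's formula: 2A = Σ (x_i·y_{i+1} − x_{i+1}·y_i), indices taken mod 4.
Σ = (-3) + (-6) + (0) + (14) = 5
Area = |Σ|/2 = 2.5.
Net area = 274.5 − 2.5 = 272.

272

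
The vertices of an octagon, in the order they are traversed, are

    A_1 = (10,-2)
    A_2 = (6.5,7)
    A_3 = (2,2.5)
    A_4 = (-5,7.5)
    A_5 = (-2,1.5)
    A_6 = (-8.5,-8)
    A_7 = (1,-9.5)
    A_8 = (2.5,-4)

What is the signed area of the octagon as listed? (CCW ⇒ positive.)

Apply the surveyor's formula: 2A = Σ (x_i·y_{i+1} − x_{i+1}·y_i), indices taken mod 8.
Cross-terms: 83, 2.25, 27.5, 7.5, 28.75, 88.75, 19.75, 35  ⇒  Σ = 292.5
Signed area = Σ/2 = 146.25 (positive ⇒ counter-clockwise traversal).

146.25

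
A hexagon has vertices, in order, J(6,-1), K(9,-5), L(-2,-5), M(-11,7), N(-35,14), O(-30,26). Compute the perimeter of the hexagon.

114

|JK| = √((3)² + (-4)²) = √25 = 5
|KL| = √((-11)² + (0)²) = √121 = 11
|LM| = √((-9)² + (12)²) = √225 = 15
|MN| = √((-24)² + (7)²) = √625 = 25
|NO| = √((5)² + (12)²) = √169 = 13
|OJ| = √((36)² + (-27)²) = √2025 = 45
Perimeter = 5 + 11 + 15 + 25 + 13 + 45 = 114.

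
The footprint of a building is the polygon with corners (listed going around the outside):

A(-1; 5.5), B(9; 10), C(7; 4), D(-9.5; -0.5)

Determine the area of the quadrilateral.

Apply Gauss's area formula: 2A = Σ (x_i·y_{i+1} − x_{i+1}·y_i), indices taken mod 4.
A→B: (-1)(10) − (9)(5.5) = -59.5
B→C: (9)(4) − (7)(10) = -34
C→D: (7)(-0.5) − (-9.5)(4) = 34.5
D→A: (-9.5)(5.5) − (-1)(-0.5) = -52.75
Σ = -111.75
Area = |Σ|/2 = 55.875.

55.875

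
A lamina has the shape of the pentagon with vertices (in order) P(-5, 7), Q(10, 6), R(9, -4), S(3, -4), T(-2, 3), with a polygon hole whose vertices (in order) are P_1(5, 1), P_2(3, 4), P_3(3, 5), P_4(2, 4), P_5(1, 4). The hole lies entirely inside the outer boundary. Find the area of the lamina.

104.5

Outer boundary:
Apply the surveyor's formula: 2A = Σ (x_i·y_{i+1} − x_{i+1}·y_i), indices taken mod 5.
Cross-terms: -100, -94, -24, 1, 1  ⇒  Σ = -216
Area = |Σ|/2 = 108.
Hole:
Apply the surveyor's formula: 2A = Σ (x_i·y_{i+1} − x_{i+1}·y_i), indices taken mod 5.
Σ = (17) + (3) + (2) + (4) + (-19) = 7
Area = |Σ|/2 = 3.5.
Net area = 108 − 3.5 = 104.5.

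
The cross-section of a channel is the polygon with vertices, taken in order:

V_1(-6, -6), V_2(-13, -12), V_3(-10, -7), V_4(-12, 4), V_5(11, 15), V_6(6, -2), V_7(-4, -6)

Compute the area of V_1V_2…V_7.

Apply the surveyor's formula: 2A = Σ (x_i·y_{i+1} − x_{i+1}·y_i), indices taken mod 7.
Σ = (-6) + (-29) + (-124) + (-224) + (-112) + (-44) + (-12) = -551
Area = |Σ|/2 = 275.5.

275.5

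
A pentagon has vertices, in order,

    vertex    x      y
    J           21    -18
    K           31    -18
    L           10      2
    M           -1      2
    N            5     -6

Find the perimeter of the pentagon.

80

|JK| = √((10)² + (0)²) = √100 = 10
|KL| = √((-21)² + (20)²) = √841 = 29
|LM| = √((-11)² + (0)²) = √121 = 11
|MN| = √((6)² + (-8)²) = √100 = 10
|NJ| = √((16)² + (-12)²) = √400 = 20
Perimeter = 10 + 29 + 11 + 10 + 20 = 80.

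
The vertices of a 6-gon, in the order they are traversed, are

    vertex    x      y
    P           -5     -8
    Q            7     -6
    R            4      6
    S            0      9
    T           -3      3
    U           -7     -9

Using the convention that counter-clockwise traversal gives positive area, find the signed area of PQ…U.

P→Q: (-5)(-6) − (7)(-8) = 86
Q→R: (7)(6) − (4)(-6) = 66
R→S: (4)(9) − (0)(6) = 36
S→T: (0)(3) − (-3)(9) = 27
T→U: (-3)(-9) − (-7)(3) = 48
U→P: (-7)(-8) − (-5)(-9) = 11
Σ = 274
Signed area = Σ/2 = 137 (positive ⇒ counter-clockwise traversal).

137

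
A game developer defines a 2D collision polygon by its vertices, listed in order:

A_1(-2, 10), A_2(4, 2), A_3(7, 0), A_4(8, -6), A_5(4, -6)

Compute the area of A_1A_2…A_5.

A_1→A_2: (-2)(2) − (4)(10) = -44
A_2→A_3: (4)(0) − (7)(2) = -14
A_3→A_4: (7)(-6) − (8)(0) = -42
A_4→A_5: (8)(-6) − (4)(-6) = -24
A_5→A_1: (4)(10) − (-2)(-6) = 28
Σ = -96
Area = |Σ|/2 = 48.

48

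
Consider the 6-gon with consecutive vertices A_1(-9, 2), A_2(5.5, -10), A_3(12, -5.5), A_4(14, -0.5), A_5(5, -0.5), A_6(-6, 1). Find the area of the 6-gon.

117.125

A_1→A_2: (-9)(-10) − (5.5)(2) = 79
A_2→A_3: (5.5)(-5.5) − (12)(-10) = 89.75
A_3→A_4: (12)(-0.5) − (14)(-5.5) = 71
A_4→A_5: (14)(-0.5) − (5)(-0.5) = -4.5
A_5→A_6: (5)(1) − (-6)(-0.5) = 2
A_6→A_1: (-6)(2) − (-9)(1) = -3
Σ = 234.25
Area = |Σ|/2 = 117.125.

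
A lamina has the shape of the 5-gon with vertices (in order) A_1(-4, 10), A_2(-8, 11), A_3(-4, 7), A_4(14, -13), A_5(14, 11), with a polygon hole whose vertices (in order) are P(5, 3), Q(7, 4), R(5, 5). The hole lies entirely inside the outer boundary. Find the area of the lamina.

247

Outer boundary:
Σ = (36) + (-12) + (-46) + (336) + (184) = 498
Area = |Σ|/2 = 249.
Hole:
Apply the shoelace formula: 2A = Σ (x_i·y_{i+1} − x_{i+1}·y_i), indices taken mod 3.
Cross-terms: -1, 15, -10  ⇒  Σ = 4
Area = |Σ|/2 = 2.
Net area = 249 − 2 = 247.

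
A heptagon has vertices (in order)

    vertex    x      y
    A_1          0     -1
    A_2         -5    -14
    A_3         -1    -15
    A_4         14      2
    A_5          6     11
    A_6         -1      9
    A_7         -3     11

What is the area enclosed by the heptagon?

245

Σ = (-5) + (61) + (208) + (142) + (65) + (16) + (3) = 490
Area = |Σ|/2 = 245.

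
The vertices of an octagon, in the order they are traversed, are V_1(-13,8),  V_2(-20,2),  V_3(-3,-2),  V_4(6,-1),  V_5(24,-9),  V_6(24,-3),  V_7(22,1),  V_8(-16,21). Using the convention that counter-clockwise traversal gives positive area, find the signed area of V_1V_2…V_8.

V_1→V_2: (-13)(2) − (-20)(8) = 134
V_2→V_3: (-20)(-2) − (-3)(2) = 46
V_3→V_4: (-3)(-1) − (6)(-2) = 15
V_4→V_5: (6)(-9) − (24)(-1) = -30
V_5→V_6: (24)(-3) − (24)(-9) = 144
V_6→V_7: (24)(1) − (22)(-3) = 90
V_7→V_8: (22)(21) − (-16)(1) = 478
V_8→V_1: (-16)(8) − (-13)(21) = 145
Σ = 1022
Signed area = Σ/2 = 511 (positive ⇒ counter-clockwise traversal).

511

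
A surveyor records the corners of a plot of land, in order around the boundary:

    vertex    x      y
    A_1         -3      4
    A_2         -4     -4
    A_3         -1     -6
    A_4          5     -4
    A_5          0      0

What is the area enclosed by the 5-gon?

Cross-terms: 28, 20, 34, 0, 0  ⇒  Σ = 82
Area = |Σ|/2 = 41.

41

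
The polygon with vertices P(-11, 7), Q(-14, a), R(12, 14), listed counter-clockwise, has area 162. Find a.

The doubled signed area Σ (x_i y_{i+1} − x_{i+1} y_i) is linear in a.
With a=0 it equals 140; the coefficient of a is -23 (from the two edges through Q).
So -23·a + 140 = 2·162 = 324 ⇒ a = -8.

-8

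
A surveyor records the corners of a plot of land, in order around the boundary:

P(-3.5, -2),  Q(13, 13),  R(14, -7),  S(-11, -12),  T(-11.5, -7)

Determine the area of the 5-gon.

300

Apply the shoelace formula: 2A = Σ (x_i·y_{i+1} − x_{i+1}·y_i), indices taken mod 5.
Σ = (-19.5) + (-273) + (-245) + (-61) + (-1.5) = -600
Area = |Σ|/2 = 300.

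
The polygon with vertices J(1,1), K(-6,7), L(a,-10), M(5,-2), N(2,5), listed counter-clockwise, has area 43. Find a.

Write out the shoelace sum; only the two edges meeting at L involve a:
2·Area = [((-6)·(-10) − a·7) + (a·(-2) − 5·(-10))] + 39
       = -9·a + 149 = 86
⇒ a = 7.

7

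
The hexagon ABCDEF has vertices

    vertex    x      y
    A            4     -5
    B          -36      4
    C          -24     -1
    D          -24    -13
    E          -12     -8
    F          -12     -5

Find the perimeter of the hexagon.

98

|AB| = √((-40)² + (9)²) = √1681 = 41
|BC| = √((12)² + (-5)²) = √169 = 13
|CD| = √((0)² + (-12)²) = √144 = 12
|DE| = √((12)² + (5)²) = √169 = 13
|EF| = √((0)² + (3)²) = √9 = 3
|FA| = √((16)² + (0)²) = √256 = 16
Perimeter = 41 + 13 + 12 + 13 + 3 + 16 = 98.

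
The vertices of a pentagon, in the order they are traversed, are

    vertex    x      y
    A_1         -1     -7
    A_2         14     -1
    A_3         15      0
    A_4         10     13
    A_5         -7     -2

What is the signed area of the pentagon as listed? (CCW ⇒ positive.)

Apply Gauss's area formula: 2A = Σ (x_i·y_{i+1} − x_{i+1}·y_i), indices taken mod 5.
Cross-terms: 99, 15, 195, 71, 47  ⇒  Σ = 427
Signed area = Σ/2 = 213.5 (positive ⇒ counter-clockwise traversal).

213.5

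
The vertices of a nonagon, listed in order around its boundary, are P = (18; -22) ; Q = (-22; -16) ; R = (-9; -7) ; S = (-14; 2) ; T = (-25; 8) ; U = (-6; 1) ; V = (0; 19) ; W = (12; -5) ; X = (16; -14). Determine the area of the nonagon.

Apply Gauss's area formula: 2A = Σ (x_i·y_{i+1} − x_{i+1}·y_i), indices taken mod 9.
P→Q: (18)(-16) − (-22)(-22) = -772
Q→R: (-22)(-7) − (-9)(-16) = 10
R→S: (-9)(2) − (-14)(-7) = -116
S→T: (-14)(8) − (-25)(2) = -62
T→U: (-25)(1) − (-6)(8) = 23
U→V: (-6)(19) − (0)(1) = -114
V→W: (0)(-5) − (12)(19) = -228
W→X: (12)(-14) − (16)(-5) = -88
X→P: (16)(-22) − (18)(-14) = -100
Σ = -1447
Area = |Σ|/2 = 723.5.

723.5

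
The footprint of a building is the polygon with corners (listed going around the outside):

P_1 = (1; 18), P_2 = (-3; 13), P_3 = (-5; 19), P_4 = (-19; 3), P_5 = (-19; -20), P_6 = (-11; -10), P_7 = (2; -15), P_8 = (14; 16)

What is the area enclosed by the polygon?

745.5

Apply Gauss's area formula: 2A = Σ (x_i·y_{i+1} − x_{i+1}·y_i), indices taken mod 8.
Cross-terms: 67, 8, 346, 437, -30, 185, 242, 236  ⇒  Σ = 1491
Area = |Σ|/2 = 745.5.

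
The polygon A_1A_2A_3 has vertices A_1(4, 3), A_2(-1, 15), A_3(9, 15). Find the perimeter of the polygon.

|A_1A_2| = √((-5)² + (12)²) = √169 = 13
|A_2A_3| = √((10)² + (0)²) = √100 = 10
|A_3A_1| = √((-5)² + (-12)²) = √169 = 13
Perimeter = 13 + 10 + 13 = 36.

36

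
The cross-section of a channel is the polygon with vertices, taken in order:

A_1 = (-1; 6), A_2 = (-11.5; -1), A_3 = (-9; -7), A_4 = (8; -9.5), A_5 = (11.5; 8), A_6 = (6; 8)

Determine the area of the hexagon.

Apply the shoelace formula: 2A = Σ (x_i·y_{i+1} − x_{i+1}·y_i), indices taken mod 6.
Σ = (70) + (71.5) + (141.5) + (173.25) + (44) + (44) = 544.25
Area = |Σ|/2 = 272.125.

272.125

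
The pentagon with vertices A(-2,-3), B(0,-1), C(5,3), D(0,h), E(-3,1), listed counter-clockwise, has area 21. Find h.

3

Write out the shoelace sum; only the two edges meeting at D involve h:
2·Area = [(5·h − 0·3) + (0·1 − (-3)·h)] + 18
       = 8·h + 18 = 42
⇒ h = 3.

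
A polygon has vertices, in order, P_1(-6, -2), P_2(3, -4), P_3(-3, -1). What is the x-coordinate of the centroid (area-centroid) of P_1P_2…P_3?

Apply the shoelace formula. First the cross-terms c_i = x_i·y_{i+1} − x_{i+1}·y_i:
  30, -15, 0  ⇒  2A = 15, A = 7.5.
Then Σ (x_i + x_{i+1})·c_i = -90, so x̄ = -90 / (6·7.5) = -2.

-2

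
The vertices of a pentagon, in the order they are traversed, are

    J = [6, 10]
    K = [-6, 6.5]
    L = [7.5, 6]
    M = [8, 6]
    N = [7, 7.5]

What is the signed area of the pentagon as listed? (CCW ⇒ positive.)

Σ = (99) + (-84.75) + (-3) + (18) + (25) = 54.25
Signed area = Σ/2 = 27.125 (positive ⇒ counter-clockwise traversal).

27.125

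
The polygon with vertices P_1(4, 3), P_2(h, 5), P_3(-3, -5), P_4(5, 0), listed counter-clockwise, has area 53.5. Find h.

-4

Write out the shoelace sum; only the two edges meeting at P_2 involve h:
2·Area = [(4·5 − h·3) + (h·(-5) − (-3)·5)] + 40
       = -8·h + 75 = 107
⇒ h = -4.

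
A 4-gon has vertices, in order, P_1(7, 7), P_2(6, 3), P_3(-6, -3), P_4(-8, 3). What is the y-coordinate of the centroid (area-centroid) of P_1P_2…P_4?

7/3

Apply the shoelace (surveyor's) formula. First the cross-terms c_i = x_i·y_{i+1} − x_{i+1}·y_i:
  -21, 0, -42, -77  ⇒  2A = -140, A = -70.
Then Σ (y_i + y_{i+1})·c_i = -980, so ȳ = -980 / (6·(-70)) = 7/3.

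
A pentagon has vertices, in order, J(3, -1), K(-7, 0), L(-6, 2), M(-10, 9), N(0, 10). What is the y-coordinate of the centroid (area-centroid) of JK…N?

171/37

Apply the surveyor's formula. First the cross-terms c_i = x_i·y_{i+1} − x_{i+1}·y_i:
  -7, -14, -34, -100, -30  ⇒  2A = -185, A = -92.5.
Then Σ (y_i + y_{i+1})·c_i = -2565, so ȳ = -2565 / (6·(-92.5)) = 171/37.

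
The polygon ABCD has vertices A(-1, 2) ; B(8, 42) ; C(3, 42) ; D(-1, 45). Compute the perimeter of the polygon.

94

|AB| = √((9)² + (40)²) = √1681 = 41
|BC| = √((-5)² + (0)²) = √25 = 5
|CD| = √((-4)² + (3)²) = √25 = 5
|DA| = √((0)² + (-43)²) = √1849 = 43
Perimeter = 41 + 5 + 5 + 43 = 94.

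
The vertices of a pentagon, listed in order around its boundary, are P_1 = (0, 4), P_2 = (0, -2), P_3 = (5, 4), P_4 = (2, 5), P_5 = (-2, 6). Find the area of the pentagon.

Cross-terms: 0, 10, 17, 22, -8  ⇒  Σ = 41
Area = |Σ|/2 = 20.5.

20.5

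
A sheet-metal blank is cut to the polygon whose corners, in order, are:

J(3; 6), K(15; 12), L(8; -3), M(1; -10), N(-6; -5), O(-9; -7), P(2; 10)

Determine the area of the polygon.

217

Apply the shoelace formula: 2A = Σ (x_i·y_{i+1} − x_{i+1}·y_i), indices taken mod 7.
Σ = (-54) + (-141) + (-77) + (-65) + (-3) + (-76) + (-18) = -434
Area = |Σ|/2 = 217.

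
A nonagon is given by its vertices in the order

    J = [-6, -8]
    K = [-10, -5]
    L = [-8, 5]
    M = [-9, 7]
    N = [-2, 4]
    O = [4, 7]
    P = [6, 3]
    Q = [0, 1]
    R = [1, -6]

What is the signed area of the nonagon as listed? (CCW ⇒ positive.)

Apply the shoelace formula: 2A = Σ (x_i·y_{i+1} − x_{i+1}·y_i), indices taken mod 9.
J→K: (-6)(-5) − (-10)(-8) = -50
K→L: (-10)(5) − (-8)(-5) = -90
L→M: (-8)(7) − (-9)(5) = -11
M→N: (-9)(4) − (-2)(7) = -22
N→O: (-2)(7) − (4)(4) = -30
O→P: (4)(3) − (6)(7) = -30
P→Q: (6)(1) − (0)(3) = 6
Q→R: (0)(-6) − (1)(1) = -1
R→J: (1)(-8) − (-6)(-6) = -44
Σ = -272
Signed area = Σ/2 = -136 (negative ⇒ clockwise traversal).

-136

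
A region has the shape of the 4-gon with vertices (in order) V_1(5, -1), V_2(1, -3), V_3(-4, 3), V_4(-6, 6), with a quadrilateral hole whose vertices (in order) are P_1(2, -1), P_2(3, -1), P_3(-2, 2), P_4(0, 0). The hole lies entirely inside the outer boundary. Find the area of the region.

24

Outer boundary:
Σ = (-14) + (-9) + (-6) + (-24) = -53
Area = |Σ|/2 = 26.5.
Hole:
Apply the shoelace (surveyor's) formula: 2A = Σ (x_i·y_{i+1} − x_{i+1}·y_i), indices taken mod 4.
Σ = (1) + (4) + (0) + (0) = 5
Area = |Σ|/2 = 2.5.
Net area = 26.5 − 2.5 = 24.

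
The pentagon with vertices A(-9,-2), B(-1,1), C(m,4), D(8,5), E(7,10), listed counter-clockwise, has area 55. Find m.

9

Write out the shoelace sum; only the two edges meeting at C involve m:
2·Area = [((-1)·4 − m·1) + (m·5 − 8·4)] + 110
       = 4·m + 74 = 110
⇒ m = 9.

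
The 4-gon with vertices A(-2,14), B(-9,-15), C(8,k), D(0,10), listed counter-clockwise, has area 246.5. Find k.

-13

The doubled signed area Σ (x_i y_{i+1} − x_{i+1} y_i) is linear in k.
With k=0 it equals 376; the coefficient of k is -9 (from the two edges through C).
So -9·k + 376 = 2·246.5 = 493 ⇒ k = -13.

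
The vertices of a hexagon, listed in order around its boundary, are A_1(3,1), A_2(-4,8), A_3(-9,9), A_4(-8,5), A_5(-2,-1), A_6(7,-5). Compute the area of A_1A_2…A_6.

Apply the shoelace (surveyor's) formula: 2A = Σ (x_i·y_{i+1} − x_{i+1}·y_i), indices taken mod 6.
Σ = (28) + (36) + (27) + (18) + (17) + (22) = 148
Area = |Σ|/2 = 74.

74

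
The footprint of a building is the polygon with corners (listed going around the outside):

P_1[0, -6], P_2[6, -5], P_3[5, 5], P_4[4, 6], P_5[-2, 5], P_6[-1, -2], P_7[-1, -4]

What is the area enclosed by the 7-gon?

P_1→P_2: (0)(-5) − (6)(-6) = 36
P_2→P_3: (6)(5) − (5)(-5) = 55
P_3→P_4: (5)(6) − (4)(5) = 10
P_4→P_5: (4)(5) − (-2)(6) = 32
P_5→P_6: (-2)(-2) − (-1)(5) = 9
P_6→P_7: (-1)(-4) − (-1)(-2) = 2
P_7→P_1: (-1)(-6) − (0)(-4) = 6
Σ = 150
Area = |Σ|/2 = 75.

75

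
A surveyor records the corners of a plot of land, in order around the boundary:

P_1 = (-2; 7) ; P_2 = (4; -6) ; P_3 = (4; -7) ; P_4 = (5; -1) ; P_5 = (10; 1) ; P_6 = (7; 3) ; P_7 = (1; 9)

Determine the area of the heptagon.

Apply the surveyor's formula: 2A = Σ (x_i·y_{i+1} − x_{i+1}·y_i), indices taken mod 7.
Cross-terms: -16, -4, 31, 15, 23, 60, 25  ⇒  Σ = 134
Area = |Σ|/2 = 67.

67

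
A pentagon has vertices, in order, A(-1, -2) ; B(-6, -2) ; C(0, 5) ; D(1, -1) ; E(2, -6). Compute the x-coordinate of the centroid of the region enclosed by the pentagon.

-223/177

Apply the surveyor's formula. First the cross-terms c_i = x_i·y_{i+1} − x_{i+1}·y_i:
  -10, -30, -5, -4, -10  ⇒  2A = -59, A = -29.5.
Then Σ (x_i + x_{i+1})·c_i = 223, so x̄ = 223 / (6·(-29.5)) = -223/177.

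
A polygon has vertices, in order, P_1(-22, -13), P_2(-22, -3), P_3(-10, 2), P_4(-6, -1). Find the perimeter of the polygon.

48

|P_1P_2| = √((0)² + (10)²) = √100 = 10
|P_2P_3| = √((12)² + (5)²) = √169 = 13
|P_3P_4| = √((4)² + (-3)²) = √25 = 5
|P_4P_1| = √((-16)² + (-12)²) = √400 = 20
Perimeter = 10 + 13 + 5 + 20 = 48.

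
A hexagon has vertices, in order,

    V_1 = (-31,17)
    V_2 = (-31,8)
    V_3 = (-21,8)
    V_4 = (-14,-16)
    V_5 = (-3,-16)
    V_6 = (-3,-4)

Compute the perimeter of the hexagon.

102

|V_1V_2| = √((0)² + (-9)²) = √81 = 9
|V_2V_3| = √((10)² + (0)²) = √100 = 10
|V_3V_4| = √((7)² + (-24)²) = √625 = 25
|V_4V_5| = √((11)² + (0)²) = √121 = 11
|V_5V_6| = √((0)² + (12)²) = √144 = 12
|V_6V_1| = √((-28)² + (21)²) = √1225 = 35
Perimeter = 9 + 10 + 25 + 11 + 12 + 35 = 102.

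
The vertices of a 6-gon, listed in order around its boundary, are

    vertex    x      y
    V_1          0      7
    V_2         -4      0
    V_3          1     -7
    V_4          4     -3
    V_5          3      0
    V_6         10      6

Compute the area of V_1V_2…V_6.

Apply the surveyor's formula: 2A = Σ (x_i·y_{i+1} − x_{i+1}·y_i), indices taken mod 6.
Σ = (28) + (28) + (25) + (9) + (18) + (70) = 178
Area = |Σ|/2 = 89.

89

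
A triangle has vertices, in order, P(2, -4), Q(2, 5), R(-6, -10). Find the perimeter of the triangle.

|PQ| = √((0)² + (9)²) = √81 = 9
|QR| = √((-8)² + (-15)²) = √289 = 17
|RP| = √((8)² + (6)²) = √100 = 10
Perimeter = 9 + 17 + 10 = 36.

36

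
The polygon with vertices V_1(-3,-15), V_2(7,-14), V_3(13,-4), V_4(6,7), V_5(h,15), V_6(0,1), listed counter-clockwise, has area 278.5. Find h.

-8

Write out the shoelace sum; only the two edges meeting at V_5 involve h:
2·Area = [(6·15 − h·7) + (h·1 − 0·15)] + 419
       = -6·h + 509 = 557
⇒ h = -8.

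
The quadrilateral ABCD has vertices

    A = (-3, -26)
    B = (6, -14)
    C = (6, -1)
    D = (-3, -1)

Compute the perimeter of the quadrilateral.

|AB| = √((9)² + (12)²) = √225 = 15
|BC| = √((0)² + (13)²) = √169 = 13
|CD| = √((-9)² + (0)²) = √81 = 9
|DA| = √((0)² + (-25)²) = √625 = 25
Perimeter = 15 + 13 + 9 + 25 = 62.

62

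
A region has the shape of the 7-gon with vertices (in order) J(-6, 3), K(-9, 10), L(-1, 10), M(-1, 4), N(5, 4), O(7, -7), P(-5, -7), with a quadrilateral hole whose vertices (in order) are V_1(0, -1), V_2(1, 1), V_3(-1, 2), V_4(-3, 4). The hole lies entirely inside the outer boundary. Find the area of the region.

Outer boundary:
J→K: (-6)(10) − (-9)(3) = -33
K→L: (-9)(10) − (-1)(10) = -80
L→M: (-1)(4) − (-1)(10) = 6
M→N: (-1)(4) − (5)(4) = -24
N→O: (5)(-7) − (7)(4) = -63
O→P: (7)(-7) − (-5)(-7) = -84
P→J: (-5)(3) − (-6)(-7) = -57
Σ = -335
Area = |Σ|/2 = 167.5.
Hole:
Apply the surveyor's formula: 2A = Σ (x_i·y_{i+1} − x_{i+1}·y_i), indices taken mod 4.
Cross-terms: 1, 3, 2, 3  ⇒  Σ = 9
Area = |Σ|/2 = 4.5.
Net area = 167.5 − 4.5 = 163.

163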